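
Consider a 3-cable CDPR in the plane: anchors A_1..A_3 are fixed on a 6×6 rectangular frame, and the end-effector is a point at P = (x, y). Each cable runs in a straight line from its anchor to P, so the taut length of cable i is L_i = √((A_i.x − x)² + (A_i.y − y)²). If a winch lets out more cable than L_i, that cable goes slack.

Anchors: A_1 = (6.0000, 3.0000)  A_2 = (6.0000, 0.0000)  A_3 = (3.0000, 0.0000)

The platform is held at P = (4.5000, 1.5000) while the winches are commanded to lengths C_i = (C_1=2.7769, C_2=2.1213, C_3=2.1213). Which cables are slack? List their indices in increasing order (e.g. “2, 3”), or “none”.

i=1: geometric 2.1213 vs commanded 2.7769 ⇒ slack
i=2: geometric 2.1213 vs commanded 2.1213 ⇒ taut
i=3: geometric 2.1213 vs commanded 2.1213 ⇒ taut

1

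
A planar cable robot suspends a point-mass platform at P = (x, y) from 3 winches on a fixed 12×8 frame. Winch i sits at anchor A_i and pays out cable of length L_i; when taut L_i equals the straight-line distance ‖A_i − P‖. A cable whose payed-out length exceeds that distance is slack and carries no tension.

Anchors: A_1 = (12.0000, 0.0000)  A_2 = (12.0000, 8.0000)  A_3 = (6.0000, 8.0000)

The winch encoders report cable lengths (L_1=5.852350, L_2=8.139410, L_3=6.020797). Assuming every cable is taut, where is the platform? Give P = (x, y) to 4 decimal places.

expand ‖A_i−P‖²=L_i² and subtract eq 1 (q_i ≔ ‖A_i‖²−L_i²)
q_1 = 144.0000+0.0000−34.2500 = 109.7500
eq1−eq2 → [0.0000  -16.0000]·P = -32.0000
eq1−eq3 → [12.0000  -16.0000]·P = 46.0000
2×2 solve → P = (6.5000, 2.0000)

(6.5000, 2.0000)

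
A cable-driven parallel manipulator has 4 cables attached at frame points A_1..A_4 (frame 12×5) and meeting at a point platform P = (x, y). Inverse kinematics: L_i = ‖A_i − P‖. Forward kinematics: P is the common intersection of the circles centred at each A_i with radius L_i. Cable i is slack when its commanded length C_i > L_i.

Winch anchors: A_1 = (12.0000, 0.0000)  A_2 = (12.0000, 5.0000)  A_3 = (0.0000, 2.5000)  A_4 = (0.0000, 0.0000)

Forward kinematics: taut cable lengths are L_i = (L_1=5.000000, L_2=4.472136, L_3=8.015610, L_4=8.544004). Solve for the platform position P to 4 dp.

expand ‖A_i−P‖²=L_i² and subtract eq 1 (q_i ≔ ‖A_i‖²−L_i²)
q_1 = 144.0000+0.0000−25.0000 = 119.0000
eq1−eq2 → [0.0000  -10.0000]·P = -30.0000
eq1−eq3 → [24.0000  -5.0000]·P = 177.0000
eq1−eq4 → [24.0000  0.0000]·P = 192.0000
2×2 solve → P = (8.0000, 3.0000)
check cable 4: ‖A_4−P‖² = 73.0000 ≈ L_4² = 73.0000 ✓

(8.0000, 3.0000)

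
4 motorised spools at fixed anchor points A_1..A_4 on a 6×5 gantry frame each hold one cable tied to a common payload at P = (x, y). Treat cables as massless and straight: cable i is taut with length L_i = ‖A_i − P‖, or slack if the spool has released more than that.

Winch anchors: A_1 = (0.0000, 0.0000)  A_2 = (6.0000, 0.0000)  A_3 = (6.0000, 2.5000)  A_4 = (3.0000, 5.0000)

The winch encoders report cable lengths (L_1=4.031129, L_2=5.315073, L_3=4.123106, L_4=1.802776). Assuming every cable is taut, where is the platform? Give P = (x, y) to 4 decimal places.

(2.0000, 3.5000)

each cable: (A_i−P)·(A_i−P) = L_i²; let c_i = ‖A_i‖²−L_i²
c_1 = 0.0000+0.0000−16.2500 = -16.2500
row 1: -12.0000x + 0.0000y = -24.0000  (c_2=7.7500)
row 2: -12.0000x − 5.0000y = -41.5000  (c_3=25.2500)
row 3: -6.0000x − 10.0000y = -47.0000  (c_4=30.7500)
Cramer on rows 1–2 → x = 2.0000, y = 3.5000
check cable 4: ‖A_4−P‖² = 3.2500 ≈ L_4² = 3.2500 ✓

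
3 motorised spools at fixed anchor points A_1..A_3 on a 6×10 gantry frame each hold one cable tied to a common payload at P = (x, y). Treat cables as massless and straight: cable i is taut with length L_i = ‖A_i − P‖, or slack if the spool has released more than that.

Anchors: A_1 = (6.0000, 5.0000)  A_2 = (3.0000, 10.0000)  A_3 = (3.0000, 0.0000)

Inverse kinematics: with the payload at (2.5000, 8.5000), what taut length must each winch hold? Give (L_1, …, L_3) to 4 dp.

L_1 = √((6.0000−2.5000)² + (5.0000−8.5000)²) = 4.9497
L_2 = √((3.0000−2.5000)² + (10.0000−8.5000)²) = 1.5811
L_3 = √((3.0000−2.5000)² + (0.0000−8.5000)²) = 8.5147

(4.9497, 1.5811, 8.5147)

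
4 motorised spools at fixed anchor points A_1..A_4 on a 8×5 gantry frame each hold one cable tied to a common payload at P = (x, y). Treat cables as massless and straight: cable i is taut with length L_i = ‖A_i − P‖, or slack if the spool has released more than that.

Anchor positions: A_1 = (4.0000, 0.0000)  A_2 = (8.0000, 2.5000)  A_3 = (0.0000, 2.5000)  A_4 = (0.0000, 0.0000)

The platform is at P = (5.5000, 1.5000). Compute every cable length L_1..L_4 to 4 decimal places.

cable 1: Δx=-1.5000, Δy=-1.5000; L_1 = √(Δx²+Δy²) = 2.1213
cable 2: Δx=2.5000, Δy=1.0000; L_2 = √(Δx²+Δy²) = 2.6926
cable 3: Δx=-5.5000, Δy=1.0000; L_3 = √(Δx²+Δy²) = 5.5902
cable 4: Δx=-5.5000, Δy=-1.5000; L_4 = √(Δx²+Δy²) = 5.7009

(2.1213, 2.6926, 5.5902, 5.7009)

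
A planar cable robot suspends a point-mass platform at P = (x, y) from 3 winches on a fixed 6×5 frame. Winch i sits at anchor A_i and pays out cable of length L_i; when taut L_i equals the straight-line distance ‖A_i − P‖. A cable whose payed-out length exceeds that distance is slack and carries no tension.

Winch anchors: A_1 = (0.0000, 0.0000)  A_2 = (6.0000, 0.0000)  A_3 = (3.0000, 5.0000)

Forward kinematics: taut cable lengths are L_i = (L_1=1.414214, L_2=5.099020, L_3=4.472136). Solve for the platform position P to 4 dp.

expand ‖A_i−P‖²=L_i² and subtract eq 1 (q_i ≔ ‖A_i‖²−L_i²)
q_1 = 0.0000+0.0000−2.0000 = -2.0000
eq1−eq2 → [-12.0000  0.0000]·P = -12.0000
eq1−eq3 → [-6.0000  -10.0000]·P = -16.0000
2×2 solve → P = (1.0000, 1.0000)

(1.0000, 1.0000)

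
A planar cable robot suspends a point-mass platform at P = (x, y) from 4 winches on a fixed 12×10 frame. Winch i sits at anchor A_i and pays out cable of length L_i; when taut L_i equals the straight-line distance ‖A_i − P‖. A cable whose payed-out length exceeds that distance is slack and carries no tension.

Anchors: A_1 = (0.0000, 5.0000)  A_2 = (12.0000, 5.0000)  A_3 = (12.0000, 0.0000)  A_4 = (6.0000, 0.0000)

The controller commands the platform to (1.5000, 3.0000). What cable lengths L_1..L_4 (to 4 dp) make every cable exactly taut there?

(2.5000, 10.6888, 10.9202, 5.4083)

L_1: Δ = A_1−P = (-1.5000, 2.0000) → ‖Δ‖ = √6.2500 = 2.5000
L_2: Δ = A_2−P = (10.5000, 2.0000) → ‖Δ‖ = √114.2500 = 10.6888
L_3: Δ = A_3−P = (10.5000, -3.0000) → ‖Δ‖ = √119.2500 = 10.9202
L_4: Δ = A_4−P = (4.5000, -3.0000) → ‖Δ‖ = √29.2500 = 5.4083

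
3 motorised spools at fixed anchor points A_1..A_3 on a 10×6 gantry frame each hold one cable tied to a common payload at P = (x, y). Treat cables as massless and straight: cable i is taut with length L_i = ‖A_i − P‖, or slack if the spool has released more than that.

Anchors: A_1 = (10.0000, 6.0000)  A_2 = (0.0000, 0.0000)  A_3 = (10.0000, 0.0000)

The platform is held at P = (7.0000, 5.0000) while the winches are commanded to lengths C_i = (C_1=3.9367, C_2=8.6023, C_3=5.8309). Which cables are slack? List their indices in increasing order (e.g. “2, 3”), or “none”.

cable 1: L_1 = ‖A_1−P‖ = 3.1623;  C_1 = 3.9367 → slack
cable 2: L_2 = ‖A_2−P‖ = 8.6023;  C_2 = 8.6023 → taut
cable 3: L_3 = ‖A_3−P‖ = 5.8310;  C_3 = 5.8309 → taut

1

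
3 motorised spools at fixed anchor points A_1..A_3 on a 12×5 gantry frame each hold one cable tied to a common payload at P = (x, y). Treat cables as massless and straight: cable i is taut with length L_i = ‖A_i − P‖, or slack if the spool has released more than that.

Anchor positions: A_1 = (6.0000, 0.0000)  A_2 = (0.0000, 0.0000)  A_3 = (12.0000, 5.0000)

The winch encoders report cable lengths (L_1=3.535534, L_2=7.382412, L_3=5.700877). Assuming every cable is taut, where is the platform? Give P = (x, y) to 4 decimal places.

each cable: (A_i−P)·(A_i−P) = L_i²; let c_i = ‖A_i‖²−L_i²
c_1 = 36.0000+0.0000−12.5000 = 23.5000
row 1: 12.0000x + 0.0000y = 78.0000  (c_2=-54.5000)
row 2: -12.0000x − 10.0000y = -113.0000  (c_3=136.5000)
Cramer on rows 1–2 → x = 6.5000, y = 3.5000

(6.5000, 3.5000)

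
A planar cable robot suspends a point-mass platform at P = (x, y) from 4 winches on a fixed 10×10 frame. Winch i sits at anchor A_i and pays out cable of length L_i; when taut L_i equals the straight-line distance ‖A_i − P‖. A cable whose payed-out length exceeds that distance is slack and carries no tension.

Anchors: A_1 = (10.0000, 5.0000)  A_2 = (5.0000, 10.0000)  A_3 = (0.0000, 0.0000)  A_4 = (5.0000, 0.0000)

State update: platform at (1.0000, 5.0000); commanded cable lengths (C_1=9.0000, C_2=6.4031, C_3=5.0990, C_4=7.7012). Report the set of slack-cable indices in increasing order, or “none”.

cable 1: √((9.0000)²+(0.0000)²)=9.0000, C_1=9.0000: taut
cable 2: √((4.0000)²+(5.0000)²)=6.4031, C_2=6.4031: taut
cable 3: √((-1.0000)²+(-5.0000)²)=5.0990, C_3=5.0990: taut
cable 4: √((4.0000)²+(-5.0000)²)=6.4031, C_4=7.7012: slack

4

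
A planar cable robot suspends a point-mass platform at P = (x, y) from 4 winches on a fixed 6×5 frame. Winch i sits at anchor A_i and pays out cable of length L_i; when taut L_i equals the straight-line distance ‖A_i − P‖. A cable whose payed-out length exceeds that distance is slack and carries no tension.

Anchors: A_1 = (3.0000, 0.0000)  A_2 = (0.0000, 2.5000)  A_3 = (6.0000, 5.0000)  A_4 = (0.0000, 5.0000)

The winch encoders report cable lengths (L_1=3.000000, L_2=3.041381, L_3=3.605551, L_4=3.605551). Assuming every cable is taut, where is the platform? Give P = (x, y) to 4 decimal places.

(3.0000, 3.0000)

expand ‖A_i−P‖²=L_i² and subtract eq 1 (c_i ≔ ‖A_i‖²−L_i²)
c_1 = 9.0000+0.0000−9.0000 = 0.0000
eq1−eq2 → [6.0000  -5.0000]·P = 3.0000
eq1−eq3 → [-6.0000  -10.0000]·P = -48.0000
eq1−eq4 → [6.0000  -10.0000]·P = -12.0000
2×2 solve → P = (3.0000, 3.0000)
check cable 4: ‖A_4−P‖² = 13.0000 ≈ L_4² = 13.0000 ✓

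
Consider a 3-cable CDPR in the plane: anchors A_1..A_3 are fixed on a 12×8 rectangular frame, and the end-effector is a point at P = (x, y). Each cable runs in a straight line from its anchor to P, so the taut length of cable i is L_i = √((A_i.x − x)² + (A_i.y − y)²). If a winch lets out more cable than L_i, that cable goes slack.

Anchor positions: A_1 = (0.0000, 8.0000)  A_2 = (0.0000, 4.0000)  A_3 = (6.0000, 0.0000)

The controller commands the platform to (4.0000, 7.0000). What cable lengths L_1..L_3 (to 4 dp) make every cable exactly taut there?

(4.1231, 5.0000, 7.2801)

L_1: Δ = A_1−P = (-4.0000, 1.0000) → ‖Δ‖ = √17.0000 = 4.1231
L_2: Δ = A_2−P = (-4.0000, -3.0000) → ‖Δ‖ = √25.0000 = 5.0000
L_3: Δ = A_3−P = (2.0000, -7.0000) → ‖Δ‖ = √53.0000 = 7.2801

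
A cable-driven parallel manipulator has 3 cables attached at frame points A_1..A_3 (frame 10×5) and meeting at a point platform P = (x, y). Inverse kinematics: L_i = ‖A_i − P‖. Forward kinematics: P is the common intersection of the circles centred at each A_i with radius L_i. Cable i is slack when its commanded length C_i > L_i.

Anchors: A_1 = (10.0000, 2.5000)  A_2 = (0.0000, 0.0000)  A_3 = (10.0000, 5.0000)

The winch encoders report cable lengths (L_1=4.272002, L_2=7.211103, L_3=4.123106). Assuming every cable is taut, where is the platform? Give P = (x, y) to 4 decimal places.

(6.0000, 4.0000)

each cable: (A_i−P)·(A_i−P) = L_i²; let q_i = ‖A_i‖²−L_i²
q_1 = 100.0000+6.2500−18.2500 = 88.0000
row 1: 20.0000x + 5.0000y = 140.0000  (q_2=-52.0000)
row 2: 0.0000x − 5.0000y = -20.0000  (q_3=108.0000)
Cramer on rows 1–2 → x = 6.0000, y = 4.0000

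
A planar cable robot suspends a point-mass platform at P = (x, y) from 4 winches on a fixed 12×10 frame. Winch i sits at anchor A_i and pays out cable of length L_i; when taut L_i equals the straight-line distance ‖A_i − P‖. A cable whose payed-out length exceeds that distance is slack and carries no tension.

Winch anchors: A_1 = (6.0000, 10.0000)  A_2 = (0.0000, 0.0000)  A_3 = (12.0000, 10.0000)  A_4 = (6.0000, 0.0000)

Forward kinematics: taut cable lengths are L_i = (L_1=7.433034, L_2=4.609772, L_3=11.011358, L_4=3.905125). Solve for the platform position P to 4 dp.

circle eqns → linear via eq_j − eq_1; set c_j = A_j·A_j − L_j²
c_1 = 36.0000+100.0000−55.2500 = 80.7500
12.0000·x + 20.0000·y = c_1−c_2 = 102.0000
-12.0000·x + 0.0000·y = c_1−c_3 = -42.0000
0.0000·x + 20.0000·y = c_1−c_4 = 60.0000
solve first two rows → x=3.5000, y=3.0000
check cable 4: ‖A_4−P‖² = 15.2500 ≈ L_4² = 15.2500 ✓

(3.5000, 3.0000)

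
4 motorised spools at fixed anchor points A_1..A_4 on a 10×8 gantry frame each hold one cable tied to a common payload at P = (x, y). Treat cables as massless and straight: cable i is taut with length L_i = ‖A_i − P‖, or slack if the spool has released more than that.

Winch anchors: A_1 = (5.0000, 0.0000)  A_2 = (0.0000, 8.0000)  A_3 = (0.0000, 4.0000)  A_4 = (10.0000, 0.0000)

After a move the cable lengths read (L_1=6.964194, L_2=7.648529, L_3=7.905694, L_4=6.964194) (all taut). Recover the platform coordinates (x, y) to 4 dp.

expand ‖A_i−P‖²=L_i² and subtract eq 1 (c_i ≔ ‖A_i‖²−L_i²)
c_1 = 25.0000+0.0000−48.5000 = -23.5000
eq1−eq2 → [10.0000  -16.0000]·P = -29.0000
eq1−eq3 → [10.0000  -8.0000]·P = 23.0000
eq1−eq4 → [-10.0000  0.0000]·P = -75.0000
2×2 solve → P = (7.5000, 6.5000)
check cable 4: ‖A_4−P‖² = 48.5000 ≈ L_4² = 48.5000 ✓

(7.5000, 6.5000)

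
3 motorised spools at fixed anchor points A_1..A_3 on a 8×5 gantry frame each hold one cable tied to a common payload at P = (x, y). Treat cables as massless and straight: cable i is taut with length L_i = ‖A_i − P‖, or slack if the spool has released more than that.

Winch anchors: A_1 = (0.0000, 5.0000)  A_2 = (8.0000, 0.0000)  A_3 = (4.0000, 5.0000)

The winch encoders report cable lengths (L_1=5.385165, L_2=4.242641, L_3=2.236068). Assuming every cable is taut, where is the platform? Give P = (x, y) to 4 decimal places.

(5.0000, 3.0000)

expand ‖A_i−P‖²=L_i² and subtract eq 1 (k_i ≔ ‖A_i‖²−L_i²)
k_1 = 0.0000+25.0000−29.0000 = -4.0000
eq1−eq2 → [-16.0000  10.0000]·P = -50.0000
eq1−eq3 → [-8.0000  0.0000]·P = -40.0000
2×2 solve → P = (5.0000, 3.0000)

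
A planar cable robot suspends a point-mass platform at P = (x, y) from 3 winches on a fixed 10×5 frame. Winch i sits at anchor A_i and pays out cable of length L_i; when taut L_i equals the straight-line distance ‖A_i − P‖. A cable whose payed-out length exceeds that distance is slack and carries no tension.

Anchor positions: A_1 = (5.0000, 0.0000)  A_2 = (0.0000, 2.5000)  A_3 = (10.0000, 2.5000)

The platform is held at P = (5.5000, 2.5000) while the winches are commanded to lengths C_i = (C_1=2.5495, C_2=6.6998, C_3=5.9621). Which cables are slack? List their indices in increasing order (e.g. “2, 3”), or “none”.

2, 3

i=1: geometric 2.5495 vs commanded 2.5495 ⇒ taut
i=2: geometric 5.5000 vs commanded 6.6998 ⇒ slack
i=3: geometric 4.5000 vs commanded 5.9621 ⇒ slack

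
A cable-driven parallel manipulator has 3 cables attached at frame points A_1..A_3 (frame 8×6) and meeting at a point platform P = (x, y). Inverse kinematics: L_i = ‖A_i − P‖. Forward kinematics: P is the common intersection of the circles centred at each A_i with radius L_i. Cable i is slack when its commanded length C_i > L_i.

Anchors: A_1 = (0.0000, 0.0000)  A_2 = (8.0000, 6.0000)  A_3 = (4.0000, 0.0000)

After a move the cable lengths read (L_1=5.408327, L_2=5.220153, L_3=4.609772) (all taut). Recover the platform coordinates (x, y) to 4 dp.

each cable: (A_i−P)·(A_i−P) = L_i²; let k_i = ‖A_i‖²−L_i²
k_1 = 0.0000+0.0000−29.2500 = -29.2500
row 1: -16.0000x − 12.0000y = -102.0000  (k_2=72.7500)
row 2: -8.0000x + 0.0000y = -24.0000  (k_3=-5.2500)
Cramer on rows 1–2 → x = 3.0000, y = 4.5000

(3.0000, 4.5000)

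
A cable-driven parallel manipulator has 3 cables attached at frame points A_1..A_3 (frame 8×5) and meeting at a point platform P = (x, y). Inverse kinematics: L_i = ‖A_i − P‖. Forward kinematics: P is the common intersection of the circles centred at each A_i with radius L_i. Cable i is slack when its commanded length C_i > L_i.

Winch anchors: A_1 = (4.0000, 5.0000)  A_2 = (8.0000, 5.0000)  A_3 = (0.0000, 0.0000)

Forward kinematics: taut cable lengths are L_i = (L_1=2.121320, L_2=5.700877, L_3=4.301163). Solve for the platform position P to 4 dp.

(2.5000, 3.5000)

each cable: (A_i−P)·(A_i−P) = L_i²; let q_i = ‖A_i‖²−L_i²
q_1 = 16.0000+25.0000−4.5000 = 36.5000
row 1: -8.0000x + 0.0000y = -20.0000  (q_2=56.5000)
row 2: 8.0000x + 10.0000y = 55.0000  (q_3=-18.5000)
Cramer on rows 1–2 → x = 2.5000, y = 3.5000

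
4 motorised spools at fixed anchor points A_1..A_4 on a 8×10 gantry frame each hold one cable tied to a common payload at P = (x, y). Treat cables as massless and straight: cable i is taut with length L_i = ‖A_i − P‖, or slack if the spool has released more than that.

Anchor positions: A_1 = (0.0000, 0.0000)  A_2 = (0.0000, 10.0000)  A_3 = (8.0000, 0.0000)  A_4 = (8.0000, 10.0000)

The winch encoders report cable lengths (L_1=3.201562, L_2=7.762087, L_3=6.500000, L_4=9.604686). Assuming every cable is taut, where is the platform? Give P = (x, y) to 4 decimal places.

(2.0000, 2.5000)

each cable: (A_i−P)·(A_i−P) = L_i²; let q_i = ‖A_i‖²−L_i²
q_1 = 0.0000+0.0000−10.2500 = -10.2500
row 1: 0.0000x − 20.0000y = -50.0000  (q_2=39.7500)
row 2: -16.0000x + 0.0000y = -32.0000  (q_3=21.7500)
row 3: -16.0000x − 20.0000y = -82.0000  (q_4=71.7500)
Cramer on rows 1–2 → x = 2.0000, y = 2.5000
check cable 4: ‖A_4−P‖² = 92.2500 ≈ L_4² = 92.2500 ✓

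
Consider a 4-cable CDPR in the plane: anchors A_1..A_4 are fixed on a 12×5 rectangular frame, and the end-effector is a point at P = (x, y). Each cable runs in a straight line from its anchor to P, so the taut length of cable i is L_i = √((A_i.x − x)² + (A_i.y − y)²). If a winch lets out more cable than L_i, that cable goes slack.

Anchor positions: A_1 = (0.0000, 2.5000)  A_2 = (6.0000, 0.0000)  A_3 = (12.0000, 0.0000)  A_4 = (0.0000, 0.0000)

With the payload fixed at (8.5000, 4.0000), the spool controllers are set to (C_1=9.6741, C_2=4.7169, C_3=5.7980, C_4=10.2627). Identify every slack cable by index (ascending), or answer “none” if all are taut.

1, 3, 4

cable 1: √((-8.5000)²+(-1.5000)²)=8.6313, C_1=9.6741: slack
cable 2: √((-2.5000)²+(-4.0000)²)=4.7170, C_2=4.7169: taut
cable 3: √((3.5000)²+(-4.0000)²)=5.3151, C_3=5.7980: slack
cable 4: √((-8.5000)²+(-4.0000)²)=9.3941, C_4=10.2627: slack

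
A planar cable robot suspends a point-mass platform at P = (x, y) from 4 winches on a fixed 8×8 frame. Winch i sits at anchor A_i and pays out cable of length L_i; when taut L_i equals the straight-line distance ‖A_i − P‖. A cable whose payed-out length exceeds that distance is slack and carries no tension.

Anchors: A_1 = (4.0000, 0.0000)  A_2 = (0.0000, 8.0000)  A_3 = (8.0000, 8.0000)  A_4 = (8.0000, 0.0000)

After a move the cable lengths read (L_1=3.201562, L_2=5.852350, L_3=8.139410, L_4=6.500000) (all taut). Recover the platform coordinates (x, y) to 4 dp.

circle eqns → linear via eq_j − eq_1; set q_j = A_j·A_j − L_j²
q_1 = 16.0000+0.0000−10.2500 = 5.7500
8.0000·x − 16.0000·y = q_1−q_2 = -24.0000
-8.0000·x − 16.0000·y = q_1−q_3 = -56.0000
-8.0000·x + 0.0000·y = q_1−q_4 = -16.0000
solve first two rows → x=2.0000, y=2.5000
check cable 4: ‖A_4−P‖² = 42.2500 ≈ L_4² = 42.2500 ✓

(2.0000, 2.5000)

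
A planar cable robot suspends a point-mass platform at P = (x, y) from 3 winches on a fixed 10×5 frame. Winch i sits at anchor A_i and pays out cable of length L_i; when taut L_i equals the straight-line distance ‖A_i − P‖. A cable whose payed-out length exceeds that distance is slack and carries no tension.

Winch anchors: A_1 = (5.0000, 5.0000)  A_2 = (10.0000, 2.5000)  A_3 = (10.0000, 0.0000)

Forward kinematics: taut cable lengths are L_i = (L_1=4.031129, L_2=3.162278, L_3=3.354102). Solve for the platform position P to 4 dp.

circle eqns → linear via eq_j − eq_1; set k_j = A_j·A_j − L_j²
k_1 = 25.0000+25.0000−16.2500 = 33.7500
-10.0000·x + 5.0000·y = k_1−k_2 = -62.5000
-10.0000·x + 10.0000·y = k_1−k_3 = -55.0000
solve first two rows → x=7.0000, y=1.5000

(7.0000, 1.5000)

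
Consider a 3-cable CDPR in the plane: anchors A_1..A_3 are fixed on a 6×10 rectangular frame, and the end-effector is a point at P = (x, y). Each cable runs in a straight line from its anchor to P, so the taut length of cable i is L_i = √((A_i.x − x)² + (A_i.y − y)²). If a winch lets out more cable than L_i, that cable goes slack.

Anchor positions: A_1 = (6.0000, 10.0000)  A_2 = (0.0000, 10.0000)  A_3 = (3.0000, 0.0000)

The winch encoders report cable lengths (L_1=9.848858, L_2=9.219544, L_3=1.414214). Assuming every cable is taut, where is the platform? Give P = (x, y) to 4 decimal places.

circle eqns → linear via eq_j − eq_1; set q_j = A_j·A_j − L_j²
q_1 = 36.0000+100.0000−97.0000 = 39.0000
12.0000·x + 0.0000·y = q_1−q_2 = 24.0000
6.0000·x + 20.0000·y = q_1−q_3 = 32.0000
solve first two rows → x=2.0000, y=1.0000

(2.0000, 1.0000)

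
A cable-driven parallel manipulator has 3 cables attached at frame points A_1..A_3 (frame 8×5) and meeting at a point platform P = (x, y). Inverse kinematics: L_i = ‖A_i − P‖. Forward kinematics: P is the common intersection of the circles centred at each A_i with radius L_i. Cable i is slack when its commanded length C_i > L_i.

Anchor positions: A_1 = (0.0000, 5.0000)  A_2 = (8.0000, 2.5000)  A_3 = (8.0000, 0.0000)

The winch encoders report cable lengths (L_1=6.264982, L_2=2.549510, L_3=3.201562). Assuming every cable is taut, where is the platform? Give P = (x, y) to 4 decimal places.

each cable: (A_i−P)·(A_i−P) = L_i²; let k_i = ‖A_i‖²−L_i²
k_1 = 0.0000+25.0000−39.2500 = -14.2500
row 1: -16.0000x + 5.0000y = -78.0000  (k_2=63.7500)
row 2: -16.0000x + 10.0000y = -68.0000  (k_3=53.7500)
Cramer on rows 1–2 → x = 5.5000, y = 2.0000

(5.5000, 2.0000)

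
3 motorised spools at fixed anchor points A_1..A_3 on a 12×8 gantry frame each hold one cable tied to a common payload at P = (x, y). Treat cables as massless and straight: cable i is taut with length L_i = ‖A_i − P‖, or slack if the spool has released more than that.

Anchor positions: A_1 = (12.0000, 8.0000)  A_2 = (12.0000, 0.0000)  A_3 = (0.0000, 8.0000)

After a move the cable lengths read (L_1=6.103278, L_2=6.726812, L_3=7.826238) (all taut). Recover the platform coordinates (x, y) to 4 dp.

(7.0000, 4.5000)

each cable: (A_i−P)·(A_i−P) = L_i²; let c_i = ‖A_i‖²−L_i²
c_1 = 144.0000+64.0000−37.2500 = 170.7500
row 1: 0.0000x + 16.0000y = 72.0000  (c_2=98.7500)
row 2: 24.0000x + 0.0000y = 168.0000  (c_3=2.7500)
Cramer on rows 1–2 → x = 7.0000, y = 4.5000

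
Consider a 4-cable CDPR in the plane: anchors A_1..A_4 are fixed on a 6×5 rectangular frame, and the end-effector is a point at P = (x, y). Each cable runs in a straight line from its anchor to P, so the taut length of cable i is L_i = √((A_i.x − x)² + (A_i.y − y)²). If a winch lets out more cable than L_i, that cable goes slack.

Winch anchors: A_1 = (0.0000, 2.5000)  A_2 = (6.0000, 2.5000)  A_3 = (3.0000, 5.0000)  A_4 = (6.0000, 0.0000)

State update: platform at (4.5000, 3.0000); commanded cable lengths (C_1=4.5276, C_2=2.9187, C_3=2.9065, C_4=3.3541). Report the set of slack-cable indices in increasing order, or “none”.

cable 1: L_1 = ‖A_1−P‖ = 4.5277;  C_1 = 4.5276 → taut
cable 2: L_2 = ‖A_2−P‖ = 1.5811;  C_2 = 2.9187 → slack
cable 3: L_3 = ‖A_3−P‖ = 2.5000;  C_3 = 2.9065 → slack
cable 4: L_4 = ‖A_4−P‖ = 3.3541;  C_4 = 3.3541 → taut

2, 3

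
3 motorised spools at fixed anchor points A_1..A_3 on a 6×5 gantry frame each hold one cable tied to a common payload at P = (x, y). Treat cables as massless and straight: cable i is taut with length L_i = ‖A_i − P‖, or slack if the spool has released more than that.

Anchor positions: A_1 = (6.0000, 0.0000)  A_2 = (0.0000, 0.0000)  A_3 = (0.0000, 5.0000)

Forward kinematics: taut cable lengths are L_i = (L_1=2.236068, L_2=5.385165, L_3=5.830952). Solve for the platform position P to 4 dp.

(5.0000, 2.0000)

each cable: (A_i−P)·(A_i−P) = L_i²; let q_i = ‖A_i‖²−L_i²
q_1 = 36.0000+0.0000−5.0000 = 31.0000
row 1: 12.0000x + 0.0000y = 60.0000  (q_2=-29.0000)
row 2: 12.0000x − 10.0000y = 40.0000  (q_3=-9.0000)
Cramer on rows 1–2 → x = 5.0000, y = 2.0000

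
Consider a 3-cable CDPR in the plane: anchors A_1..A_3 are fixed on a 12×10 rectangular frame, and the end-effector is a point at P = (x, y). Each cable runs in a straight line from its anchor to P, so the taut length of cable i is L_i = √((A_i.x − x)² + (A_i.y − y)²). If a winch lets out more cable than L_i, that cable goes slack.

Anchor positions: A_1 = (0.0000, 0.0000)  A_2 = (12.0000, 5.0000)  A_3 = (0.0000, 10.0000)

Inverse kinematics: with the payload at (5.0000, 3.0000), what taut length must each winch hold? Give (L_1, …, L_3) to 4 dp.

L_1 = √((0.0000−5.0000)² + (0.0000−3.0000)²) = 5.8310
L_2 = √((12.0000−5.0000)² + (5.0000−3.0000)²) = 7.2801
L_3 = √((0.0000−5.0000)² + (10.0000−3.0000)²) = 8.6023

(5.8310, 7.2801, 8.6023)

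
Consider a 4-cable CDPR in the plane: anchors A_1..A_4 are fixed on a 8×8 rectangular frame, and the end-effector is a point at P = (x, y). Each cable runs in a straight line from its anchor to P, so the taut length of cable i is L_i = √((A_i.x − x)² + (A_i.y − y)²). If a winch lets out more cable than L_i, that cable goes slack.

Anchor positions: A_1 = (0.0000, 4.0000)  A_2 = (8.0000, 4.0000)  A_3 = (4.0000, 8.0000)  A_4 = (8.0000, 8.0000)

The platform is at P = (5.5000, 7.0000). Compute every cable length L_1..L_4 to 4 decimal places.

(6.2650, 3.9051, 1.8028, 2.6926)

L_1: Δ = A_1−P = (-5.5000, -3.0000) → ‖Δ‖ = √39.2500 = 6.2650
L_2: Δ = A_2−P = (2.5000, -3.0000) → ‖Δ‖ = √15.2500 = 3.9051
L_3: Δ = A_3−P = (-1.5000, 1.0000) → ‖Δ‖ = √3.2500 = 1.8028
L_4: Δ = A_4−P = (2.5000, 1.0000) → ‖Δ‖ = √7.2500 = 2.6926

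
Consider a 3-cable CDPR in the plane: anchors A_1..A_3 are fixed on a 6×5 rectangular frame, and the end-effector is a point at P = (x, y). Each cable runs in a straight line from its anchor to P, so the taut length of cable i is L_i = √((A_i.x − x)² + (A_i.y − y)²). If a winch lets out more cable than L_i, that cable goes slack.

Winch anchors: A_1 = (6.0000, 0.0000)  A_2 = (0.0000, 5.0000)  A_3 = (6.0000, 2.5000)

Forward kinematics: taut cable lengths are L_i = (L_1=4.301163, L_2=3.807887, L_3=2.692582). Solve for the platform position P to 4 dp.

(3.5000, 3.5000)

circle eqns → linear via eq_j − eq_1; set k_j = A_j·A_j − L_j²
k_1 = 36.0000+0.0000−18.5000 = 17.5000
12.0000·x − 10.0000·y = k_1−k_2 = 7.0000
0.0000·x − 5.0000·y = k_1−k_3 = -17.5000
solve first two rows → x=3.5000, y=3.5000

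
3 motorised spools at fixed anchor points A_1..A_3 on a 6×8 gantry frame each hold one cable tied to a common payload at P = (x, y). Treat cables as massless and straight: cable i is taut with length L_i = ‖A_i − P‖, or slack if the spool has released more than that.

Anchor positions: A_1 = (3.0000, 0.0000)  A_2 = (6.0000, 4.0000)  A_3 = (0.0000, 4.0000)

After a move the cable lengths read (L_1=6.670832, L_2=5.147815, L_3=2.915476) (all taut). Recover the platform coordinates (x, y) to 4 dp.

(1.5000, 6.5000)

circle eqns → linear via eq_j − eq_1; set q_j = A_j·A_j − L_j²
q_1 = 9.0000+0.0000−44.5000 = -35.5000
-6.0000·x − 8.0000·y = q_1−q_2 = -61.0000
6.0000·x − 8.0000·y = q_1−q_3 = -43.0000
solve first two rows → x=1.5000, y=6.5000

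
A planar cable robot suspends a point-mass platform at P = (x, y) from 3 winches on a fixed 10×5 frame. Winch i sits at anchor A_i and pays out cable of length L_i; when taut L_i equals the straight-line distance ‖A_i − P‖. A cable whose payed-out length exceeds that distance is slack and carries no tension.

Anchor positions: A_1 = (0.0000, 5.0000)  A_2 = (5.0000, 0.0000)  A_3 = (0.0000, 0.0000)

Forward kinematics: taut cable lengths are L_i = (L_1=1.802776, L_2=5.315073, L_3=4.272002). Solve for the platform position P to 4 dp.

circle eqns → linear via eq_j − eq_1; set k_j = A_j·A_j − L_j²
k_1 = 0.0000+25.0000−3.2500 = 21.7500
-10.0000·x + 10.0000·y = k_1−k_2 = 25.0000
0.0000·x + 10.0000·y = k_1−k_3 = 40.0000
solve first two rows → x=1.5000, y=4.0000

(1.5000, 4.0000)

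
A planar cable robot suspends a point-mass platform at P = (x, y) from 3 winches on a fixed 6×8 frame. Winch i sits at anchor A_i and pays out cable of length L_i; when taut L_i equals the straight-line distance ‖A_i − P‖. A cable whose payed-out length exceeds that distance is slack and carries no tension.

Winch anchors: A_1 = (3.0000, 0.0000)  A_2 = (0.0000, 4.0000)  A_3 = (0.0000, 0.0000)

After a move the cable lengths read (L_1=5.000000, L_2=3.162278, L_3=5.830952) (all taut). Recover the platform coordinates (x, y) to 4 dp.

expand ‖A_i−P‖²=L_i² and subtract eq 1 (k_i ≔ ‖A_i‖²−L_i²)
k_1 = 9.0000+0.0000−25.0000 = -16.0000
eq1−eq2 → [6.0000  -8.0000]·P = -22.0000
eq1−eq3 → [6.0000  0.0000]·P = 18.0000
2×2 solve → P = (3.0000, 5.0000)

(3.0000, 5.0000)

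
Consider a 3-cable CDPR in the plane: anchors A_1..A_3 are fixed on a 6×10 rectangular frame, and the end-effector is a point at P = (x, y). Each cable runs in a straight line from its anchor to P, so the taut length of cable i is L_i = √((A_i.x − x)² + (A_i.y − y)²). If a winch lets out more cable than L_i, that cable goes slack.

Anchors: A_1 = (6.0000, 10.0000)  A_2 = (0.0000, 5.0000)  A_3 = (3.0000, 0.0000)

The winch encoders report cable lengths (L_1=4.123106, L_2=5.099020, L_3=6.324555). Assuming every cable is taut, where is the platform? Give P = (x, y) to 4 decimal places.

expand ‖A_i−P‖²=L_i² and subtract eq 1 (c_i ≔ ‖A_i‖²−L_i²)
c_1 = 36.0000+100.0000−17.0000 = 119.0000
eq1−eq2 → [12.0000  10.0000]·P = 120.0000
eq1−eq3 → [6.0000  20.0000]·P = 150.0000
2×2 solve → P = (5.0000, 6.0000)

(5.0000, 6.0000)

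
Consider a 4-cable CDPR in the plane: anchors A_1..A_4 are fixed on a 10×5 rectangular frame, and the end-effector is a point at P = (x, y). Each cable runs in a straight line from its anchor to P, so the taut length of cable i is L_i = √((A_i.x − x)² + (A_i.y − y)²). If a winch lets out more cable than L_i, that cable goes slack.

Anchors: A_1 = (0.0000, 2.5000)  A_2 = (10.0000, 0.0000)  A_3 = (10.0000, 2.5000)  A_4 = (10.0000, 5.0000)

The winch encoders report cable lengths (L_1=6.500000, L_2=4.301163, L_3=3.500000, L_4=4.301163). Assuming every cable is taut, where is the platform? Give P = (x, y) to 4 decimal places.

(6.5000, 2.5000)

circle eqns → linear via eq_j − eq_1; set c_j = A_j·A_j − L_j²
c_1 = 0.0000+6.2500−42.2500 = -36.0000
-20.0000·x + 5.0000·y = c_1−c_2 = -117.5000
-20.0000·x + 0.0000·y = c_1−c_3 = -130.0000
-20.0000·x − 5.0000·y = c_1−c_4 = -142.5000
solve first two rows → x=6.5000, y=2.5000
check cable 4: ‖A_4−P‖² = 18.5000 ≈ L_4² = 18.5000 ✓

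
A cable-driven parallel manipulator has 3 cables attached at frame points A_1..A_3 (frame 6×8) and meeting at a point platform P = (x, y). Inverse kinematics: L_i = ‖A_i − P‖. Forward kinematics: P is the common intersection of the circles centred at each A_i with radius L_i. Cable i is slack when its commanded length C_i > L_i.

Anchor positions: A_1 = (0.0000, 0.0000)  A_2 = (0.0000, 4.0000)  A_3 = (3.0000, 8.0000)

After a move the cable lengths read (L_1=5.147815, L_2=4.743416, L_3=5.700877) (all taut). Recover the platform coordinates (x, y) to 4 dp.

(4.5000, 2.5000)

each cable: (A_i−P)·(A_i−P) = L_i²; let k_i = ‖A_i‖²−L_i²
k_1 = 0.0000+0.0000−26.5000 = -26.5000
row 1: 0.0000x − 8.0000y = -20.0000  (k_2=-6.5000)
row 2: -6.0000x − 16.0000y = -67.0000  (k_3=40.5000)
Cramer on rows 1–2 → x = 4.5000, y = 2.5000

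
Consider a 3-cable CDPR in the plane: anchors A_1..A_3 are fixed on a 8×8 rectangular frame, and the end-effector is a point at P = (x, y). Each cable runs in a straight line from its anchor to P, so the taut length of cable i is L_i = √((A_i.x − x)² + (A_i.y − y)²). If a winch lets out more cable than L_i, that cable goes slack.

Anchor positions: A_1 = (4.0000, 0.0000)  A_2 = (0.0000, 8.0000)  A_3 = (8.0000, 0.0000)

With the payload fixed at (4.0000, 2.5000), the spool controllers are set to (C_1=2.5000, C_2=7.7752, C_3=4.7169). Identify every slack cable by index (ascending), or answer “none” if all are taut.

2

cable 1: √((0.0000)²+(-2.5000)²)=2.5000, C_1=2.5000: taut
cable 2: √((-4.0000)²+(5.5000)²)=6.8007, C_2=7.7752: slack
cable 3: √((4.0000)²+(-2.5000)²)=4.7170, C_3=4.7169: taut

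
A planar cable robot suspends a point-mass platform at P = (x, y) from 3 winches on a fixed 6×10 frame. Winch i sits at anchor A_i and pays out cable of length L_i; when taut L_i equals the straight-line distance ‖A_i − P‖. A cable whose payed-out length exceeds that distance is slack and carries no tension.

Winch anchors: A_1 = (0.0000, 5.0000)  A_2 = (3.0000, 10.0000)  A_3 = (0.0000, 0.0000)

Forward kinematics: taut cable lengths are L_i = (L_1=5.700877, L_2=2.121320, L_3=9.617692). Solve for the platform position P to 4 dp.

(4.5000, 8.5000)

circle eqns → linear via eq_j − eq_1; set q_j = A_j·A_j − L_j²
q_1 = 0.0000+25.0000−32.5000 = -7.5000
-6.0000·x − 10.0000·y = q_1−q_2 = -112.0000
0.0000·x + 10.0000·y = q_1−q_3 = 85.0000
solve first two rows → x=4.5000, y=8.5000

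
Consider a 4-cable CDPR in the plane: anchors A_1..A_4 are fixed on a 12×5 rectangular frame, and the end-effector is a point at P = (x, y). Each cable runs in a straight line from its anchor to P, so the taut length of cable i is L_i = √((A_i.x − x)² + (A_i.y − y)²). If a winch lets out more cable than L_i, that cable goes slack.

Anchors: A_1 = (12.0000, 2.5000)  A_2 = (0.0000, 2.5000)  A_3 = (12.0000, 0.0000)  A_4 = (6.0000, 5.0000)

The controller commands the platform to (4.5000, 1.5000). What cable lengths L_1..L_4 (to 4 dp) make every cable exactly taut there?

cable 1: Δx=7.5000, Δy=1.0000; L_1 = √(Δx²+Δy²) = 7.5664
cable 2: Δx=-4.5000, Δy=1.0000; L_2 = √(Δx²+Δy²) = 4.6098
cable 3: Δx=7.5000, Δy=-1.5000; L_3 = √(Δx²+Δy²) = 7.6485
cable 4: Δx=1.5000, Δy=3.5000; L_4 = √(Δx²+Δy²) = 3.8079

(7.5664, 4.6098, 7.6485, 3.8079)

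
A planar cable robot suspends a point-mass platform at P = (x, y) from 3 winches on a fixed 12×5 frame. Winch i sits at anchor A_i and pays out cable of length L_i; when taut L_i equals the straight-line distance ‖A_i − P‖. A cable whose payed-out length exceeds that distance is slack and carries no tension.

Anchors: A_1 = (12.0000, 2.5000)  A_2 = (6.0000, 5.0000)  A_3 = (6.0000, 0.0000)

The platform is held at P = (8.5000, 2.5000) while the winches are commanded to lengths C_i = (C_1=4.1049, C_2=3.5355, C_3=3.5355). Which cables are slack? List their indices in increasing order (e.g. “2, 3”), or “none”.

cable 1: L_1 = ‖A_1−P‖ = 3.5000;  C_1 = 4.1049 → slack
cable 2: L_2 = ‖A_2−P‖ = 3.5355;  C_2 = 3.5355 → taut
cable 3: L_3 = ‖A_3−P‖ = 3.5355;  C_3 = 3.5355 → taut

1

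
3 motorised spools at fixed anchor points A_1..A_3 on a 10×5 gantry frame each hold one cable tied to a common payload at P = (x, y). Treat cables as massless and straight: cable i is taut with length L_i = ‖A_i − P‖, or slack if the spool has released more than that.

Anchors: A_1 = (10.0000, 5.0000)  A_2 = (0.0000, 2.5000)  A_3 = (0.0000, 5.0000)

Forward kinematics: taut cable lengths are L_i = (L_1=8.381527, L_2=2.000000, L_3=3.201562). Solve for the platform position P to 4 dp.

expand ‖A_i−P‖²=L_i² and subtract eq 1 (c_i ≔ ‖A_i‖²−L_i²)
c_1 = 100.0000+25.0000−70.2500 = 54.7500
eq1−eq2 → [20.0000  5.0000]·P = 52.5000
eq1−eq3 → [20.0000  0.0000]·P = 40.0000
2×2 solve → P = (2.0000, 2.5000)

(2.0000, 2.5000)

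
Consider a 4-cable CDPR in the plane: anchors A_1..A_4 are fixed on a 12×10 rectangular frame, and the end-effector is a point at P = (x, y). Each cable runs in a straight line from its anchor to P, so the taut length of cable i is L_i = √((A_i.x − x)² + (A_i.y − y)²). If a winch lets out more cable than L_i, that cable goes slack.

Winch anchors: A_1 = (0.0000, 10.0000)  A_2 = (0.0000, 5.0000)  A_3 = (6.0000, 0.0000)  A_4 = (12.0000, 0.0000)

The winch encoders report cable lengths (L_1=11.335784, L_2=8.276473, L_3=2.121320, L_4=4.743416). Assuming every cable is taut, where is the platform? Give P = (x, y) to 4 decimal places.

each cable: (A_i−P)·(A_i−P) = L_i²; let k_i = ‖A_i‖²−L_i²
k_1 = 0.0000+100.0000−128.5000 = -28.5000
row 1: 0.0000x + 10.0000y = 15.0000  (k_2=-43.5000)
row 2: -12.0000x + 20.0000y = -60.0000  (k_3=31.5000)
row 3: -24.0000x + 20.0000y = -150.0000  (k_4=121.5000)
Cramer on rows 1–2 → x = 7.5000, y = 1.5000
check cable 4: ‖A_4−P‖² = 22.5000 ≈ L_4² = 22.5000 ✓

(7.5000, 1.5000)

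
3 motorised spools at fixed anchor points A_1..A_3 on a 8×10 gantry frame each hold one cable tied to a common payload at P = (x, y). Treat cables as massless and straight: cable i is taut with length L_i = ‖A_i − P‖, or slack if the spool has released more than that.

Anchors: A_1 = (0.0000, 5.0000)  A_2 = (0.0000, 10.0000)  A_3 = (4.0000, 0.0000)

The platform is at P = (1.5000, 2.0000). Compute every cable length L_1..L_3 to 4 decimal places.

L_1: Δ = A_1−P = (-1.5000, 3.0000) → ‖Δ‖ = √11.2500 = 3.3541
L_2: Δ = A_2−P = (-1.5000, 8.0000) → ‖Δ‖ = √66.2500 = 8.1394
L_3: Δ = A_3−P = (2.5000, -2.0000) → ‖Δ‖ = √10.2500 = 3.2016

(3.3541, 8.1394, 3.2016)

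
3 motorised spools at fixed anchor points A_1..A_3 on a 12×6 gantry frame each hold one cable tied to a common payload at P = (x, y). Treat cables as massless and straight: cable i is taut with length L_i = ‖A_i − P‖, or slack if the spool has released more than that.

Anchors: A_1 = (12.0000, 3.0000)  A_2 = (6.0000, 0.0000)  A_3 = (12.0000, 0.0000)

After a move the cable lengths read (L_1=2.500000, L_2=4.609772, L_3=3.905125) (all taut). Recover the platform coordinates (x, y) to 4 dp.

circle eqns → linear via eq_j − eq_1; set q_j = A_j·A_j − L_j²
q_1 = 144.0000+9.0000−6.2500 = 146.7500
12.0000·x + 6.0000·y = q_1−q_2 = 132.0000
0.0000·x + 6.0000·y = q_1−q_3 = 18.0000
solve first two rows → x=9.5000, y=3.0000

(9.5000, 3.0000)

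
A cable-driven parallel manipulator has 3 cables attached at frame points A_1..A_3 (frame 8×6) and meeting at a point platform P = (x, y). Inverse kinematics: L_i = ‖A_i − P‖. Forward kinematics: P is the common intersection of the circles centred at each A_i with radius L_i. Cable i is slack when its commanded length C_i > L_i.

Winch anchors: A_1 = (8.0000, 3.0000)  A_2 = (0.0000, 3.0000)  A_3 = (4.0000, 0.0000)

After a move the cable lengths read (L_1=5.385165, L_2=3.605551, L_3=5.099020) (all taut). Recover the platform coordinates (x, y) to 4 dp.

(3.0000, 5.0000)

each cable: (A_i−P)·(A_i−P) = L_i²; let q_i = ‖A_i‖²−L_i²
q_1 = 64.0000+9.0000−29.0000 = 44.0000
row 1: 16.0000x + 0.0000y = 48.0000  (q_2=-4.0000)
row 2: 8.0000x + 6.0000y = 54.0000  (q_3=-10.0000)
Cramer on rows 1–2 → x = 3.0000, y = 5.0000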